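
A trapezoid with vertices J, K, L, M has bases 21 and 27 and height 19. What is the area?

Area = (21 + 27) * 19 / 2 = 912 / 2 = 456

456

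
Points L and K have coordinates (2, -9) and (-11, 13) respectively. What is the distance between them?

The horizontal distance is |-11 - 2| = 13 and the vertical distance is |13 - -9| = 22.
By the Pythagorean theorem, d = sqrt(13^2 + 22^2) = sqrt(653).

sqrt(653)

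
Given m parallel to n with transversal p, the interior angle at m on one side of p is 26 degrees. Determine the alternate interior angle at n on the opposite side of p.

Alternate interior angles lie on opposite sides of the transversal, between the parallel lines.
By the alternate interior angle theorem, they are equal: 26 degrees.

26 degrees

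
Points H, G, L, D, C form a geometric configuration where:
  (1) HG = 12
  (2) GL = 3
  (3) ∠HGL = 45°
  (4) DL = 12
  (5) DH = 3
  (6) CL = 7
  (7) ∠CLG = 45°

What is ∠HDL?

Step 1: By the law of cosines on triangle HGL: HL² = 12² + 3² − 2·12·3·cos(45°) = 102.09, so HL ≈ 10.1.
Step 2: By the inverse law of cosines on triangle HDL: cos(∠HDL) = (3² + 12² − 10.1²) / (2·3·12) = 50.91/72 = 0.7071, so ∠HDL = 45°.

Therefore, the measure of angle ∠HDL = 45°.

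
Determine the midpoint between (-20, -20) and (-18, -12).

The midpoint is the average of the coordinates:
x: (-20 + -18)/2 = -19
y: (-20 + -12)/2 = -16
Midpoint = (-19, -16)

(-19, -16)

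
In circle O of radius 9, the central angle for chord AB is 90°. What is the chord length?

Drop a perpendicular from the center to the chord, bisecting both the chord and the central angle.
Each half-chord = r sin(θ/2) = 9 sin(45°).
The full chord = 2 × 9 × sin(45°) = 9*sqrt(2).

9*sqrt(2)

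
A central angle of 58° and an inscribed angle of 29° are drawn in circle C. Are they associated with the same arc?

By the inscribed angle theorem, if both angles subtend the same arc, the inscribed angle must be half the central angle.
Half of 58° = 29°, which equals the given inscribed angle of 29°.
Therefore, yes, they correspond to the same arc.

Yes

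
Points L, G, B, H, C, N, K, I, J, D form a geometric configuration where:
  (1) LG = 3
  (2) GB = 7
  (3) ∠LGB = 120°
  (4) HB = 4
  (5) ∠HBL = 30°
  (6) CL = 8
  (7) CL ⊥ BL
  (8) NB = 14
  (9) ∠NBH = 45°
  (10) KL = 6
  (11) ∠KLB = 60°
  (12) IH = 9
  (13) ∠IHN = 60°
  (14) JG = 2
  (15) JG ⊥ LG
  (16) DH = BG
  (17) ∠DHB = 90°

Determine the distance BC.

Step 1: By the law of cosines on triangle LGB: LB² = 3² + 7² − 2·3·7·cos(120°) = 79, so LB = √79.
Step 2: By the law of cosines on triangle BLC: BC² = √79² + 8² − 2·√79·8·cos(90°) = 143, so BC = √143.

Therefore, the length of BC = √143.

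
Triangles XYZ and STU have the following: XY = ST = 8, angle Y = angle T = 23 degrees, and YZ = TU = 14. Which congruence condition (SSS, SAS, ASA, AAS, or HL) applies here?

The given information provides:
XY = ST = 8, angle Y = angle T = 23 degrees, and YZ = TU = 14
This matches the SAS congruence theorem.
Two pairs of corresponding sides and the included angle are equal (Side-Angle-Side).

SAS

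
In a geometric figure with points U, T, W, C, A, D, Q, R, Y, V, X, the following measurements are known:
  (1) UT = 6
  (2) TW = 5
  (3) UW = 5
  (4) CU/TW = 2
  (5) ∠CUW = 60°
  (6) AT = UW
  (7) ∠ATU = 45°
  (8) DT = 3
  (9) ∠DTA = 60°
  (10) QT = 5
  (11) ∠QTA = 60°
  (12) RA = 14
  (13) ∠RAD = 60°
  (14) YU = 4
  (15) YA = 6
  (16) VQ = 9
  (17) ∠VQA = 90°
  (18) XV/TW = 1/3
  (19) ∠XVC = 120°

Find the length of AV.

From the given relations: AT = UW = 5.
Step 1: By the law of cosines on triangle ATQ: AQ² = 5² + 5² − 2·5·5·cos(60°) = 25, so AQ = 5.
Step 2: By the law of cosines on triangle AQV: AV² = 5² + 9² − 2·5·9·cos(90°) = 106, so AV = √106.

Therefore, the length of AV = √106.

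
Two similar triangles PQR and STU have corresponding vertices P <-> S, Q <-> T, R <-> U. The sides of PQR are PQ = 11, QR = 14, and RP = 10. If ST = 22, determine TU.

Since the triangles are similar, the ratio of corresponding sides is constant.
Scale factor k = ST / PQ = 22 / 11 = 2
TU = k * QR = 2 * 14 = 28

28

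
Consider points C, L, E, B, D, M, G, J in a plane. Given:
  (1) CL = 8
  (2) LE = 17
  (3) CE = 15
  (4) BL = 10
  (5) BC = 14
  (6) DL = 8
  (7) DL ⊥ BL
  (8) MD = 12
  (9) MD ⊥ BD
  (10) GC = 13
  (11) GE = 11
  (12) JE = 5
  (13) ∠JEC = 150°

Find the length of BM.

Step 1: By the law of cosines on triangle BLD: BD² = 10² + 8² − 2·10·8·cos(90°) = 164, so BD = 2·√41.
Step 2: By the law of cosines on triangle BDM: BM² = (2·√41)² + 12² − 2·2·√41·12·cos(90°) = 308, so BM = 2·√77.

Therefore, the length of BM = 2·√77.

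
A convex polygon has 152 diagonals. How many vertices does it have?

Using d = n(n - 3)/2, we solve 152 = n(n - 3)/2.
So n(n - 3) = 304.
Testing n = 19: 19 * 16 = 304 = 304. Correct.
The polygon has 19 sides.

19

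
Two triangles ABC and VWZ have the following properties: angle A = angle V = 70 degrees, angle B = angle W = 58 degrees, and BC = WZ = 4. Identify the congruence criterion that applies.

The given information provides:
angle A = angle V = 70 degrees, angle B = angle W = 58 degrees, and BC = WZ = 4
This matches the AAS congruence theorem.
Two pairs of corresponding angles and a non-included side are equal (Angle-Angle-Side).

AAS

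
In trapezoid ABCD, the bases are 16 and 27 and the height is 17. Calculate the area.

Area = (16 + 27) * 17 / 2 = 731 / 2 = 731/2

731/2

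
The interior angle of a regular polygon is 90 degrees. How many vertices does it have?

Exterior angle = 180 - 90 = 90. n = 360 / 90 = 4.

4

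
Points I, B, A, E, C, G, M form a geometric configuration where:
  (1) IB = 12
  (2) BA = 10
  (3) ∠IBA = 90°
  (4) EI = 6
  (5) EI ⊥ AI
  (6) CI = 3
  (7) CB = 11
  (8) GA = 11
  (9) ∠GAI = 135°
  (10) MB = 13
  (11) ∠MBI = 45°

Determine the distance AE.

Step 1: By the law of cosines on triangle ABI: AI² = 10² + 12² − 2·10·12·cos(90°) = 244, so AI = 2·√61.
Step 2: By the law of cosines on triangle AIE: AE² = (2·√61)² + 6² − 2·2·√61·6·cos(90°) = 280, so AE = 2·√70.

Therefore, the length of AE = 2·√70.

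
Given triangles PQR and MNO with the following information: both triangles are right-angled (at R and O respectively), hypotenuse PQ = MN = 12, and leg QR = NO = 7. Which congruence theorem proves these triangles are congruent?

The given information matches HL: The hypotenuse and one leg of two right triangles are equal (Hypotenuse-Leg).

HL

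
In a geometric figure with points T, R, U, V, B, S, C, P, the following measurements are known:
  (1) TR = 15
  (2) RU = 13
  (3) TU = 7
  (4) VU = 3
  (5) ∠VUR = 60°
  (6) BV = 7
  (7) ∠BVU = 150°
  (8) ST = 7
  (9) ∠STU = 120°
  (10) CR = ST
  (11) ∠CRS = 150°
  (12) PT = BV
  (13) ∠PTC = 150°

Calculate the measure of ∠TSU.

Step 1: By the law of cosines on triangle STU: SU² = 7² + 7² − 2·7·7·cos(120°) = 147, so SU = 7·√3.
Step 2: By the inverse law of cosines on triangle TSU: cos(∠TSU) = (7² + (7·√3)² − 7²) / (2·7·7·√3) = 147/169.74 = 0.866, so ∠TSU = 30°.

Therefore, the measure of angle ∠TSU = 30°.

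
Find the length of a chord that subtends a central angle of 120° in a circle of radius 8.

Chord length = 2r sin(θ/2)
= 2 × 8 × sin(120°/2)
= 2 × 8 × sin(60°)
= 8*sqrt(3)

8*sqrt(3)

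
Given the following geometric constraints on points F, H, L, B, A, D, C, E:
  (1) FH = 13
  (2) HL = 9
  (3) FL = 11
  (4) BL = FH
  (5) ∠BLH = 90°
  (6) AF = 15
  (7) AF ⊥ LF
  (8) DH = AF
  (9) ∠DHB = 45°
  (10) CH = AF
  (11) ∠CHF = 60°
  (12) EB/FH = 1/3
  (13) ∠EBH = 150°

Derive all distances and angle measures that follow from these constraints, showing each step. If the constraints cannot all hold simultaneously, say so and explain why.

The constraints are consistent.

From the given relations:
  BL = FH = 13
  DH = AF = 15
  CH = AF = 15
  EB = 1/3·FH = 1/3·13 ≈ 4.33

Step 1: From FH = 13, HC = 15, and ∠FHC = 60°, by the law of cosines:
  FC² = FH² + HC² - 2·FH·HC·cos(60°) = 169 + 225 - 195 = 199
  FC = √199

Step 2: From HL = 9, LB = 13, and ∠HLB = 90°, by the law of cosines:
  HB² = HL² + LB² - 2·HL·LB·cos(90°) = 81 + 169 - 0 = 250
  HB = 5·√10

Step 3: From LF = 11, FA = 15, and ∠LFA = 90°, by the law of cosines:
  LA² = LF² + FA² - 2·LF·FA·cos(90°) = 121 + 225 - 0 = 346
  LA ≈ 18.6

Step 4: From FH = 13, FL = 11, HL = 9, by the inverse law of cosines:
  cos(∠HFL) = (FH² + FL² - HL²) / (2·FH·FL)
  ∠HFL = 43.05°

Step 5: From HF = 13, HL = 9, FL = 11, by the inverse law of cosines:
  cos(∠FHL) = (HF² + HL² - FL²) / (2·HF·HL)
  ∠FHL = 56.54°

Step 6: From LF = 11, LH = 9, FH = 13, by the inverse law of cosines:
  cos(∠FLH) = (LF² + LH² - FH²) / (2·LF·LH)
  ∠FLH = 80.41°

Step 7: From HB = 5·√10, BE = 4.33, and ∠HBE = 150°, by the law of cosines:
  HE² = HB² + BE² - 2·HB·BE·cos(150°) = 250 + 18.78 + 118.7 = 387.5
  HE ≈ 19.68

Step 8: From BH = 5·√10, HD = 15, and ∠BHD = 45°, by the law of cosines:
  BD² = BH² + HD² - 2·BH·HD·cos(45°) = 250 + 225 - 335.4 = 139.6
  BD ≈ 11.81

Step 9: From FC = √199, FH = 13, CH = 15, by the inverse law of cosines:
  cos(∠CFH) = (FC² + FH² - CH²) / (2·FC·FH)
  ∠CFH = 67.05°

Step 10: From HB = 5·√10, HL = 9, BL = 13, by the inverse law of cosines:
  cos(∠BHL) = (HB² + HL² - BL²) / (2·HB·HL)
  ∠BHL = 55.3°

Step 11: From LA = 18.6, LF = 11, AF = 15, by the inverse law of cosines:
  cos(∠ALF) = (LA² + LF² - AF²) / (2·LA·LF)
  ∠ALF = 53.75°

Step 12: From BH = 5·√10, BL = 13, HL = 9, by the inverse law of cosines:
  cos(∠HBL) = (BH² + BL² - HL²) / (2·BH·BL)
  ∠HBL = 34.7°

Step 13: From AF = 15, AL = 18.6, FL = 11, by the inverse law of cosines:
  cos(∠FAL) = (AF² + AL² - FL²) / (2·AF·AL)
  ∠FAL = 36.25°

Step 14: From CF = √199, CH = 15, FH = 13, by the inverse law of cosines:
  cos(∠FCH) = (CF² + CH² - FH²) / (2·CF·CH)
  ∠FCH = 52.95°

Step 15: From HB = 5·√10, HE = 19.68, BE = 4.33, by the inverse law of cosines:
  cos(∠BHE) = (HB² + HE² - BE²) / (2·HB·HE)
  ∠BHE = 6.32°

Step 16: From BD = 11.81, BH = 5·√10, DH = 15, by the inverse law of cosines:
  cos(∠DBH) = (BD² + BH² - DH²) / (2·BD·BH)
  ∠DBH = 63.86°

Step 17: From DB = 11.81, DH = 15, BH = 5·√10, by the inverse law of cosines:
  cos(∠BDH) = (DB² + DH² - BH²) / (2·DB·DH)
  ∠BDH = 71.14°

Step 18: From EB = 4.33, EH = 19.68, BH = 5·√10, by the inverse law of cosines:
  cos(∠BEH) = (EB² + EH² - BH²) / (2·EB·EH)
  ∠BEH = 23.68°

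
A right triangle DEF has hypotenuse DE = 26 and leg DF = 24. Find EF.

By the Pythagorean theorem: EF^2 = DE^2 - DF^2
EF^2 = 26^2 - 24^2 = 676 - 576 = 100
EF = sqrt(100) = 10

10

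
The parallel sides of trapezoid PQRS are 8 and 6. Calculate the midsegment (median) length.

midsegment = (8 + 6) / 2 = 14 / 2 = 7

7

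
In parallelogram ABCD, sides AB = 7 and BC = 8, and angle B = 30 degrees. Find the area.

The area of a parallelogram equals the product of two adjacent sides times the sine of the included angle.
This is because the height equals 8 * sin(30°) = 4.
Area = 7 * 4 = 28

28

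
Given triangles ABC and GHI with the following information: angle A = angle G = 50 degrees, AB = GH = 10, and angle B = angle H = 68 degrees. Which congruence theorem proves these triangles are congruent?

The given information provides:
angle A = angle G = 50 degrees, AB = GH = 10, and angle B = angle H = 68 degrees
This matches the ASA congruence theorem.
Two pairs of corresponding angles and the included side are equal (Angle-Side-Angle).

ASA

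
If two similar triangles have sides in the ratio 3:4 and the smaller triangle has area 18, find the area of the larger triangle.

The ratio of areas of similar triangles = (side ratio)^2.
Side ratio = 3:4, so area ratio = 9:16.
Area of the larger triangle / Area of the smaller triangle = 16/9
Area of the larger triangle = 18 * 16/9 = 32

32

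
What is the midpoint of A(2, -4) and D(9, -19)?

M = ((x₁ + x₂)/2, (y₁ + y₂)/2)
= ((2 + 9)/2, (-4 + -19)/2)
= (11/2, -23/2) = (11/2, -23/2)

(11/2, -23/2)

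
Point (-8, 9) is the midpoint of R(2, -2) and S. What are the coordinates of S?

Using the midpoint formula: M = ((x1 + x2)/2, (y1 + y2)/2)
We know M = (-8, 9) and R = (2, -2)
For x: -8 = (2 + x2)/2, so x2 = 2*-8 - 2 = -18
For y: 9 = (-2 + y2)/2, so y2 = 2*9 - -2 = 20
S = (-18, 20)

(-18, 20)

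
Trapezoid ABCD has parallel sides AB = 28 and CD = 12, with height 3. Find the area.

Area of a trapezoid = (base1 + base2) * height / 2
Area = (28 + 12) * 3 / 2
Area = 40 * 3 / 2
Area = 120 / 2
Area = 60

60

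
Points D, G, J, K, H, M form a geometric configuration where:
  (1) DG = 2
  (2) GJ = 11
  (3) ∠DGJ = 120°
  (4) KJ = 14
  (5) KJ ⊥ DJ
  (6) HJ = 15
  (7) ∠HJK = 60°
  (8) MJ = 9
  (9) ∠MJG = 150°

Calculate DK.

Step 1: By the law of cosines on triangle JGD: JD² = 11² + 2² − 2·11·2·cos(120°) = 147, so JD = 7·√3.
Step 2: By the law of cosines on triangle DJK: DK² = (7·√3)² + 14² − 2·7·√3·14·cos(90°) = 343, so DK = 7·√7.

Therefore, the length of DK = 7·√7.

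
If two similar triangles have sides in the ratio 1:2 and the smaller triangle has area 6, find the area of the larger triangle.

For similar figures, the area ratio equals the square of the side ratio.
Side ratio (the smaller triangle to the larger triangle) = 1:2, so area ratio = 1^2:2^2 = 1:4.
If the area of the smaller triangle is 6, then the area of the larger triangle = 6 * (4/1) = 24.

24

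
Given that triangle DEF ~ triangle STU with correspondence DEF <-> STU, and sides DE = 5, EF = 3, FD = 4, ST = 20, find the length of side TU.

Since the triangles are similar, the ratio of corresponding sides is constant.
Scale factor k = ST / DE = 20 / 5 = 4
TU = k * EF = 4 * 3 = 12

12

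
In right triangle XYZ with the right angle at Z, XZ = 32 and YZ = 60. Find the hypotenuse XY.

XY = sqrt(32^2 + 60^2) = sqrt(4624) = 68

68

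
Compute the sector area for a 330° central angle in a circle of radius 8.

The full circle has area πr² = π(8)² = 64*pi.
The sector covers 330° out of 360°, a fraction of 11/12.
Sector area = 64*pi × 11/12 = 176*pi/3.

176*pi/3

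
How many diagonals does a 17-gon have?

The number of diagonals in an n-gon is n(n - 3)/2.
For n = 17: 17(17 - 3)/2 = 17 × 14 / 2 = 119.

119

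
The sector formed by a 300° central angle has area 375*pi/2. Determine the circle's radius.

r² = 360 × 375*pi/2 / (π × 300) = 225, so r = 15.

15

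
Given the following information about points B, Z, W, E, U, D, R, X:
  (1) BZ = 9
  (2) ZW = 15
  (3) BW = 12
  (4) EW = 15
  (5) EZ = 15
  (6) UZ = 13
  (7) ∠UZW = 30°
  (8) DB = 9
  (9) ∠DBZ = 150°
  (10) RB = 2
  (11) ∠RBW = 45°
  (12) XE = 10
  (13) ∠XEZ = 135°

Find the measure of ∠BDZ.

Step 1: By the law of cosines on triangle DBZ: DZ² = 9² + 9² − 2·9·9·cos(150°) = 302.3, so DZ ≈ 17.39.
Step 2: By the inverse law of cosines on triangle BDZ: cos(∠BDZ) = (9² + 17.39² − 9²) / (2·9·17.39) = 302.3/312.96 = 0.9659, so ∠BDZ = 15°.

Therefore, the measure of angle ∠BDZ = 15°.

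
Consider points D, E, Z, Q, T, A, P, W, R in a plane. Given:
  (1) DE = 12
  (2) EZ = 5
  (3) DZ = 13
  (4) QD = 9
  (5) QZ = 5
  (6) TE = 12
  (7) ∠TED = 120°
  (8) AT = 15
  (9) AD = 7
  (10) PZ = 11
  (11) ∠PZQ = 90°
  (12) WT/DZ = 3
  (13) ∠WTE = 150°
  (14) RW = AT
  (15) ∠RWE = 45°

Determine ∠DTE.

Step 1: By the law of cosines on triangle TED: TD² = 12² + 12² − 2·12·12·cos(120°) = 432, so TD = 12·√3.
Step 2: By the inverse law of cosines on triangle DTE: cos(∠DTE) = ((12·√3)² + 12² − 12²) / (2·12·√3·12) = 432/498.83 = 0.866, so ∠DTE = 30°.

Therefore, the measure of angle ∠DTE = 30°.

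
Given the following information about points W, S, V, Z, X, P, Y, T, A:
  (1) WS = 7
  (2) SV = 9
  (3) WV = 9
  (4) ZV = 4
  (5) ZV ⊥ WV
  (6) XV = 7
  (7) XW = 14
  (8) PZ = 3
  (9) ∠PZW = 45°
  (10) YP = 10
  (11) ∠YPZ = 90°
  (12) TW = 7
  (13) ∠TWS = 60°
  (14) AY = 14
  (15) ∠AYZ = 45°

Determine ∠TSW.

Step 1: By the law of cosines on triangle SWT: ST² = 7² + 7² − 2·7·7·cos(60°) = 49, so ST = 7.
Step 2: By the inverse law of cosines on triangle TSW: cos(∠TSW) = (7² + 7² − 7²) / (2·7·7) = 49/98 = 0.5, so ∠TSW = 60°.

Therefore, the measure of angle ∠TSW = 60°.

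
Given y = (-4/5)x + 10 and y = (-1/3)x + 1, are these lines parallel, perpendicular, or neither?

Slope of line 1: m1 = -4/5
Slope of line 2: m2 = -1/3
For parallel lines we need equal slopes: -4/5 != -1/3.
For perpendicular lines we need m1*m2 = -1: (-4/5)(-1/3) = 4/15 != -1.
Since neither condition holds, the lines are neither parallel nor perpendicular.

Neither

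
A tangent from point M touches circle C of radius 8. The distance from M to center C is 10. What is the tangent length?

tangent = √(d² - r²) = √(10² - 8²) = √(100 - 64) = √36 = 6

6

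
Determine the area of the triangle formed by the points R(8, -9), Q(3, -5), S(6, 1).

Shoelace: Area = (1/2)|8(-5-1) + 3(1--9) + 6(-9--5)| = (1/2)(42) = 21

21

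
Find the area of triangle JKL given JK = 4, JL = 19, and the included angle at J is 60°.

When two sides and the included angle are known, the area formula is (1/2)ab sin(C).
The height from one side to the opposite vertex is 19 sin(60°) = 19*sqrt(3)/2.
Area = (1/2) * 4 * 19*sqrt(3)/2 = 19*sqrt(3).

19*sqrt(3)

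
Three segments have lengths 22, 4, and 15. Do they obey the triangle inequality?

The longest side is 22. The other two sides sum to 4 + 15 = 19.
Since 19 ≤ 22, the two shorter sides cannot reach around to close the triangle.

No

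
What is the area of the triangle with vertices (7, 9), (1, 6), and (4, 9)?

The Shoelace formula computes the area from vertex coordinates by summing cross products.
For vertices (7,9), (1,6), (4,9):
Signed sum = 7*6 - 1*9 + 1*9 - 4*6 + 4*9 - 7*9
= 33 + -15 + -27 = -9
Area = (1/2)|-9| = 9/2.

9/2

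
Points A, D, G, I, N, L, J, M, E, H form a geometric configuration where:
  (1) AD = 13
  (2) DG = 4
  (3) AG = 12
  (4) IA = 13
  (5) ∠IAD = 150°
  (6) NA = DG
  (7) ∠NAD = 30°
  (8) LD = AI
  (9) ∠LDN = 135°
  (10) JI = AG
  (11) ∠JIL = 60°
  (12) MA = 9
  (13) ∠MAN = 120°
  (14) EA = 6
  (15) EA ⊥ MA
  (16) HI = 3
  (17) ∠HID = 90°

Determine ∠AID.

Step 1: By the law of cosines on triangle IAD: ID² = 13² + 13² − 2·13·13·cos(150°) = 630.72, so ID ≈ 25.11.
Step 2: By the inverse law of cosines on triangle AID: cos(∠AID) = (13² + 25.11² − 13²) / (2·13·25.11) = 630.72/652.97 = 0.9659, so ∠AID = 15°.

Therefore, the measure of angle ∠AID = 15°.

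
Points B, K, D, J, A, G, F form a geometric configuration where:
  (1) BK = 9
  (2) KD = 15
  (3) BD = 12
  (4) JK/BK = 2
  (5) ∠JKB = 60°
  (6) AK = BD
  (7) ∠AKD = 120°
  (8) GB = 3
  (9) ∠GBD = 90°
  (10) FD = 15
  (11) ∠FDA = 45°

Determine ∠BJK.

From the given relations: JK = 2·BK = 2·9 = 18.
Step 1: By the law of cosines on triangle JKB: JB² = 18² + 9² − 2·18·9·cos(60°) = 243, so JB = 9·√3.
Step 2: By the inverse law of cosines on triangle BJK: cos(∠BJK) = ((9·√3)² + 18² − 9²) / (2·9·√3·18) = 486/561.18 = 0.866, so ∠BJK = 30°.

Therefore, the measure of angle ∠BJK = 30°.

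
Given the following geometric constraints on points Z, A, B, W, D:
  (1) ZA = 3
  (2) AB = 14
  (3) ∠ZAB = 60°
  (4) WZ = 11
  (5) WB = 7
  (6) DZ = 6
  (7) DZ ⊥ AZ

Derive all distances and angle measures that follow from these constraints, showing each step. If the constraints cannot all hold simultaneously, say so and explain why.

The constraints are consistent.

Step 1: From ZA = 3, AB = 14, and ∠ZAB = 60°, by the law of cosines:
  ZB² = ZA² + AB² - 2·ZA·AB·cos(60°) = 9 + 196 - 42 = 163
  ZB = √163

Step 2: From AZ = 3, ZD = 6, and ∠AZD = 90°, by the law of cosines:
  AD² = AZ² + ZD² - 2·AZ·ZD·cos(90°) = 9 + 36 - 0 = 45
  AD = 3·√5

Step 3: From ZA = 3, ZB = √163, AB = 14, by the inverse law of cosines:
  cos(∠AZB) = (ZA² + ZB² - AB²) / (2·ZA·ZB)
  ∠AZB = 108.26°

Step 4: From ZB = √163, ZW = 11, BW = 7, by the inverse law of cosines:
  cos(∠BZW) = (ZB² + ZW² - BW²) / (2·ZB·ZW)
  ∠BZW = 33.21°

Step 5: From AD = 3·√5, AZ = 3, DZ = 6, by the inverse law of cosines:
  cos(∠DAZ) = (AD² + AZ² - DZ²) / (2·AD·AZ)
  ∠DAZ = 63.43°

Step 6: From BA = 14, BZ = √163, AZ = 3, by the inverse law of cosines:
  cos(∠ABZ) = (BA² + BZ² - AZ²) / (2·BA·BZ)
  ∠ABZ = 11.74°

Step 7: From BW = 7, BZ = √163, WZ = 11, by the inverse law of cosines:
  cos(∠WBZ) = (BW² + BZ² - WZ²) / (2·BW·BZ)
  ∠WBZ = 59.39°

Step 8: From WB = 7, WZ = 11, BZ = √163, by the inverse law of cosines:
  cos(∠BWZ) = (WB² + WZ² - BZ²) / (2·WB·WZ)
  ∠BWZ = 87.39°

Step 9: From DA = 3·√5, DZ = 6, AZ = 3, by the inverse law of cosines:
  cos(∠ADZ) = (DA² + DZ² - AZ²) / (2·DA·DZ)
  ∠ADZ = 26.57°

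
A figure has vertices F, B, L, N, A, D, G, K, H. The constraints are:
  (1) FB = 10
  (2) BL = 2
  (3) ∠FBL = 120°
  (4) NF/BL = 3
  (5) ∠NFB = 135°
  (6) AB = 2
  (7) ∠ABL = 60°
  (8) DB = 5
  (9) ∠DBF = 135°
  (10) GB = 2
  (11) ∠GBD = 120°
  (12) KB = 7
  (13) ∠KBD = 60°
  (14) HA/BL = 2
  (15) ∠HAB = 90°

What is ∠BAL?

Step 1: By the law of cosines on triangle ABL: AL² = 2² + 2² − 2·2·2·cos(60°) = 4, so AL = 2.
Step 2: By the inverse law of cosines on triangle BAL: cos(∠BAL) = (2² + 2² − 2²) / (2·2·2) = 4/8 = 0.5, so ∠BAL = 60°.

Therefore, the measure of angle ∠BAL = 60°.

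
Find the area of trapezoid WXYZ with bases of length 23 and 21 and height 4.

Area = (23 + 21) * 4 / 2 = 176 / 2 = 88

88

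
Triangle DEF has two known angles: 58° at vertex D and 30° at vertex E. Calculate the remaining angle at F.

Let angle F = x. Then 58 + 30 + x = 180.
x = 180 - 88 = 92 degrees.

92 degrees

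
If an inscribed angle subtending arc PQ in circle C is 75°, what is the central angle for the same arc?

The inscribed angle theorem states that a central angle is always twice any inscribed angle that subtends the same arc.
Since the inscribed angle is 75°, the central angle = 2 × 75° = 150°.

150°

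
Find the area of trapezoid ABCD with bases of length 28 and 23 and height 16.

Area of a trapezoid = (base1 + base2) * height / 2
Area = (28 + 23) * 16 / 2
Area = 51 * 16 / 2
Area = 816 / 2
Area = 408

408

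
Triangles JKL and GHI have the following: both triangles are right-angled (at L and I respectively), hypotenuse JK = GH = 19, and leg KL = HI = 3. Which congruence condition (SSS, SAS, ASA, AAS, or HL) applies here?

The given information matches HL: The hypotenuse and one leg of two right triangles are equal (Hypotenuse-Leg).

HL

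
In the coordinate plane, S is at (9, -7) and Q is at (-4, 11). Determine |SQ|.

The horizontal distance is |-4 - 9| = 13 and the vertical distance is |11 - -7| = 18.
By the Pythagorean theorem, d = sqrt(13^2 + 18^2) = sqrt(493).

sqrt(493)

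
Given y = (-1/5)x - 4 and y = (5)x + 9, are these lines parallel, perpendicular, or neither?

Slope of line 1: m1 = -1/5
Slope of line 2: m2 = 5
m1 * m2 = (-1/5) * (5) = -1 = -1, so the lines are perpendicular.

Perpendicular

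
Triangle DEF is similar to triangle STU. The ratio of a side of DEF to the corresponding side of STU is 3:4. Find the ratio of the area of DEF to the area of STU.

Area scales with the square of linear dimensions. If every length is multiplied by 3/4, then the area is multiplied by (3/4)^2 = 9/16.
The area ratio is 9:16.

9:16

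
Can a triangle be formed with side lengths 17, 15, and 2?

No.
The triangle inequality is violated: 15 + 2 = 17 ≤ 17.
These lengths cannot form a triangle.

No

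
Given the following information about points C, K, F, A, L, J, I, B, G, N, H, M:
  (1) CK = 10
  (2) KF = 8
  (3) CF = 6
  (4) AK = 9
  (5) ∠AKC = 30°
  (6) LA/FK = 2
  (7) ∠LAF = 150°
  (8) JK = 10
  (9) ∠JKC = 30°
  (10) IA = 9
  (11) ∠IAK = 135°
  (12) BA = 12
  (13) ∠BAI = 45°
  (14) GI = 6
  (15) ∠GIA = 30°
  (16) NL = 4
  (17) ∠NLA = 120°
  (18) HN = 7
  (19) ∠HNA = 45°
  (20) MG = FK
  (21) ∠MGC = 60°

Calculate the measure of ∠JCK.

Step 1: By the law of cosines on triangle CKJ: CJ² = 10² + 10² − 2·10·10·cos(30°) = 26.79, so CJ ≈ 5.18.
Step 2: By the inverse law of cosines on triangle JCK: cos(∠JCK) = (5.18² + 10² − 10²) / (2·5.18·10) = 26.79/103.53 = 0.2588, so ∠JCK = 75°.

Therefore, the measure of angle ∠JCK = 75°.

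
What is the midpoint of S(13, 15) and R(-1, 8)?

M = ((x₁ + x₂)/2, (y₁ + y₂)/2)
= ((13 + -1)/2, (15 + 8)/2)
= (12/2, 23/2) = (6, 23/2)

(6, 23/2)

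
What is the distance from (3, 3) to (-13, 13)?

d = sqrt((-13 - 3)^2 + (13 - 3)^2)
d = sqrt(-16^2 + 10^2)
d = sqrt(256 + 100)
d = sqrt(356) = 2*sqrt(89)

2*sqrt(89)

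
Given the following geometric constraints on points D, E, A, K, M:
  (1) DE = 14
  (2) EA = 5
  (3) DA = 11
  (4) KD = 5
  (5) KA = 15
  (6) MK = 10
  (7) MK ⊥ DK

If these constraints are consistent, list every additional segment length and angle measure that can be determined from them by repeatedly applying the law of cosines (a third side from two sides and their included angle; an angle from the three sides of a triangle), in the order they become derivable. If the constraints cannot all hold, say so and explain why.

The constraints are consistent. Derivable facts, in order:
After 1 step:
- DM = 5·√5
- ∠ADE = 18.55°
- ∠ADK = 135.9°
- ∠AED = 44.42°
- ∠AKD = 30.68°
- ∠DAE = 117.04°
- ∠DAK = 13.41°
After 2 steps:
- ∠DMK = 26.57°
- ∠KDM = 63.43°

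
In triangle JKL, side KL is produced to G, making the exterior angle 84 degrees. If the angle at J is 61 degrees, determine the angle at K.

angle K = 84 - 61 = 23 degrees (exterior angle theorem).

23 degrees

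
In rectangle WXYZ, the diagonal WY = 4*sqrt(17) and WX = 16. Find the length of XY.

b = sqrt(d^2 - a^2) = sqrt(272 - 256) = sqrt(16) = 4

4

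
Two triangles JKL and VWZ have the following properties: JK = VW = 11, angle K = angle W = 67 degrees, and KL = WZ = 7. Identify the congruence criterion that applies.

The given information matches SAS: Two pairs of corresponding sides and the included angle are equal (Side-Angle-Side).

SAS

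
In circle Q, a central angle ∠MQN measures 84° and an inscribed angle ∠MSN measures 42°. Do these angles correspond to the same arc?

By the inscribed angle theorem, if both angles subtend the same arc, the inscribed angle must be half the central angle.
Half of 84° = 42°, which equals the given inscribed angle of 42°.
Therefore, yes, they correspond to the same arc.

Yes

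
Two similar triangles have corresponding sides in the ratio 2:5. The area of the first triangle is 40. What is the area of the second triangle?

For similar figures, the area ratio equals the square of the side ratio.
Side ratio (the first triangle to the second triangle) = 2:5, so area ratio = 2^2:5^2 = 4:25.
If the area of the first triangle is 40, then the area of the second triangle = 40 * (25/4) = 250.

250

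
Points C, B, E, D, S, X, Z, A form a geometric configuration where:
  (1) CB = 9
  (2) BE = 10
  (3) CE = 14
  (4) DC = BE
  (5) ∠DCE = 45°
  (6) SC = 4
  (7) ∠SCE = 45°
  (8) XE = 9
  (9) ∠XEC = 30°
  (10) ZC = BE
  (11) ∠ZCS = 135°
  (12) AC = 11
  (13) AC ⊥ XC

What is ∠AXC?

Step 1: By the law of cosines on triangle CEX: CX² = 14² + 9² − 2·14·9·cos(30°) = 58.76, so CX ≈ 7.67.
Step 2: By the law of cosines on triangle XCA: XA² = 7.67² + 11² − 2·7.67·11·cos(90°) = 179.76, so XA ≈ 13.41.
Step 3: By the inverse law of cosines on triangle AXC: cos(∠AXC) = (13.41² + 7.67² − 11²) / (2·13.41·7.67) = 117.52/205.55 = 0.5717, so ∠AXC = 55.13°.

Therefore, the measure of angle ∠AXC = 55.13°.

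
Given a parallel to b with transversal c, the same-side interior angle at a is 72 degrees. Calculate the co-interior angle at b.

Co-interior (same-side interior) angles are between the parallel lines on the same side of the transversal.
Unlike corresponding or alternate interior angles, they are supplementary rather than equal.
So the angle = 180 - 72 = 108 degrees.

108 degrees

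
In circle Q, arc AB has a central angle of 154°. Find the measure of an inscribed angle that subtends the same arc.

Inscribed angle = 154° / 2 = 77° (inscribed angle theorem).

77°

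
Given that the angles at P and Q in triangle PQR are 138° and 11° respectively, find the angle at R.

angle R = 180 - 138 - 11 = 31 degrees.

31 degrees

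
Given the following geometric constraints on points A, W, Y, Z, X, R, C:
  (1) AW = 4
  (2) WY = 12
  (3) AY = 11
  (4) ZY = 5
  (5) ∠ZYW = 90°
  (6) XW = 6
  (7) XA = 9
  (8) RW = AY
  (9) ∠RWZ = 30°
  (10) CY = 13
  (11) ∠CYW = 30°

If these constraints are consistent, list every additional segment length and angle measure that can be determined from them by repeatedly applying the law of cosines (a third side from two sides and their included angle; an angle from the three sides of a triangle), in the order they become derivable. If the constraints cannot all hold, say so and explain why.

The constraints are consistent. Derivable facts, in order:
After 1 step:
- WC ≈ 6.54
- WZ = 13
- ∠AWX = 127.17°
- ∠AWY = 66.03°
- ∠AXW = 20.74°
- ∠AYW = 19.41°
- ∠WAX = 32.09°
- ∠WAY = 94.56°
After 2 steps:
- ZR ≈ 6.51
- ∠CWY = 83.49°
- ∠WCY = 66.51°
- ∠WZY = 67.38°
- ∠YWZ = 22.62°
After 3 steps:
- ∠RZW = 57.72°
- ∠WRZ = 92.28°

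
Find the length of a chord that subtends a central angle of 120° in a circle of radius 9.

Drop a perpendicular from the center to the chord, bisecting both the chord and the central angle.
Each half-chord = r sin(θ/2) = 9 sin(60°).
The full chord = 2 × 9 × sin(60°) = 9*sqrt(3).

9*sqrt(3)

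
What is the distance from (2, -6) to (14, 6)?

d = sqrt((14 - 2)^2 + (6 - -6)^2)
d = sqrt(12^2 + 12^2)
d = sqrt(144 + 144)
d = sqrt(288) = 12*sqrt(2)

12*sqrt(2)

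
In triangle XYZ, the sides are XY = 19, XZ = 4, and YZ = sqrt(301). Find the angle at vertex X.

By the inverse law of cosines: cos(X) = (XY² + XZ² - YZ²) / (2 × XY × XZ)
cos(X) = (19² + 4² - (sqrt(301))²) / (2 × 19 × 4)
cos(X) = (361 + 16 - (301)) / 152
cos(X) = 1/2
X = arccos(1/2) = 60°

60°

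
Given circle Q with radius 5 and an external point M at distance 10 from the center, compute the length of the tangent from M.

The tangent, radius, and line from the external point to the center form a right triangle.
The right angle is where the tangent meets the radius.
By the Pythagorean theorem: tangent² + 5² = 10²
tangent² = 100 - 25 = 75
tangent = 5*sqrt(3)

5*sqrt(3)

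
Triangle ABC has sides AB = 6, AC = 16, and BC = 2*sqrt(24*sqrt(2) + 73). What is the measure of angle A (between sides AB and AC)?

When all three sides of a triangle are known, the law of cosines can be rearranged to find any angle.
cos(C) = (a² + b² - c²) / (2ab) gives cos(A) = -sqrt(2)/2.
Taking the inverse cosine: A = 135°.

135°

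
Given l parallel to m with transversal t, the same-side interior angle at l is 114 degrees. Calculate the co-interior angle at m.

Co-interior angles (same-side interior) formed by parallel lines and a transversal are supplementary (sum to 180 degrees).
The given angle is 114 degrees.
The co-interior angle = 180 - 114 = 66 degrees.

66 degrees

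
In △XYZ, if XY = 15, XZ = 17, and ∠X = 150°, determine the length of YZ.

Law of cosines: YZ^2 = 15^2 + 17^2 - 2(15)(17)cos(150°) = 255*sqrt(3) + 514, so YZ = sqrt(255*sqrt(3) + 514).

sqrt(255*sqrt(3) + 514)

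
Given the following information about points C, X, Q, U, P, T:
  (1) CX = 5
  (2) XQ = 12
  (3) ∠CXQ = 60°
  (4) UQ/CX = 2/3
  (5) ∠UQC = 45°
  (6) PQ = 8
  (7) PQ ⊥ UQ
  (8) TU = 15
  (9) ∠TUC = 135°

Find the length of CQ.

Step 1: By the law of cosines on triangle CXQ: CQ² = 5² + 12² − 2·5·12·cos(60°) = 109, so CQ = √109.

Therefore, the length of CQ = √109.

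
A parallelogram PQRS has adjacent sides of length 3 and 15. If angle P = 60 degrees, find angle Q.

Consecutive angles are supplementary: angle Q = 180 - 60 = 120 degrees.

120 degrees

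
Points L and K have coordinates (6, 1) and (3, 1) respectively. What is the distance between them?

The horizontal distance is |3 - 6| = 3 and the vertical distance is |1 - 1| = 0.
By the Pythagorean theorem, d = sqrt(3^2 + 0^2) = sqrt(9) = 3.

3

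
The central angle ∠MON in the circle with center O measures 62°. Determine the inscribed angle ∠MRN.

By the inscribed angle theorem, the inscribed angle is half the central angle.
Inscribed angle = 62° / 2 = 31°

31°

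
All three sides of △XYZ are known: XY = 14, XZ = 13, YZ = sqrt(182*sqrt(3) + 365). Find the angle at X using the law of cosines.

When all three sides of a triangle are known, the law of cosines can be rearranged to find any angle.
cos(C) = (a² + b² - c²) / (2ab) gives cos(X) = -sqrt(3)/2.
Taking the inverse cosine: X = 150°.

150°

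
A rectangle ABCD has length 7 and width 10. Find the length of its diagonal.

d = sqrt(7^2 + 10^2) = sqrt(149)

sqrt(149)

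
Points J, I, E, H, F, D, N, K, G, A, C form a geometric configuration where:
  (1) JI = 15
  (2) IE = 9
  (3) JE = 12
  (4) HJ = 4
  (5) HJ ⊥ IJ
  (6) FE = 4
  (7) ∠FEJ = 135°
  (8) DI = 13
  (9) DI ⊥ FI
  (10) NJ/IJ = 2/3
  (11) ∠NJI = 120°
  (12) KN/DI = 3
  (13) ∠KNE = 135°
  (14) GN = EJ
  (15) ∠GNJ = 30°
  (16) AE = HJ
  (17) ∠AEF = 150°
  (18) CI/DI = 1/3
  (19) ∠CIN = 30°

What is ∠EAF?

From the given relations: AE = HJ = 4.
Step 1: By the law of cosines on triangle AEF: AF² = 4² + 4² − 2·4·4·cos(150°) = 59.71, so AF ≈ 7.73.
Step 2: By the inverse law of cosines on triangle EAF: cos(∠EAF) = (4² + 7.73² − 4²) / (2·4·7.73) = 59.71/61.82 = 0.9659, so ∠EAF = 15°.

Therefore, the measure of angle ∠EAF = 15°.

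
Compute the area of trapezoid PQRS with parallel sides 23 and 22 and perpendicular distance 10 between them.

Area = (23 + 22) * 10 / 2 = 450 / 2 = 225

225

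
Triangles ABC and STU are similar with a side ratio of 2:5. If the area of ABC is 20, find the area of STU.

The ratio of areas of similar triangles = (side ratio)^2.
Side ratio = 2:5, so area ratio = 4:25.
Area of STU / Area of ABC = 25/4
Area of STU = 20 * 25/4 = 125

125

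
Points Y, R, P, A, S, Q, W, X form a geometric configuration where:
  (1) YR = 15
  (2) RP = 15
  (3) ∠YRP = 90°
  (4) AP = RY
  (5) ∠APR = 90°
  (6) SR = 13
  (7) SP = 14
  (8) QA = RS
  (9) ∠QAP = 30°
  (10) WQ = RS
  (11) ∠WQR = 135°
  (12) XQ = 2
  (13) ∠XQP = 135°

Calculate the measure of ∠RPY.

Step 1: By the law of cosines on triangle PRY: PY² = 15² + 15² − 2·15·15·cos(90°) = 450, so PY = 15·√2.
Step 2: By the inverse law of cosines on triangle RPY: cos(∠RPY) = (15² + (15·√2)² − 15²) / (2·15·15·√2) = 450/636.4 = 0.7071, so ∠RPY = 45°.

Therefore, the measure of angle ∠RPY = 45°.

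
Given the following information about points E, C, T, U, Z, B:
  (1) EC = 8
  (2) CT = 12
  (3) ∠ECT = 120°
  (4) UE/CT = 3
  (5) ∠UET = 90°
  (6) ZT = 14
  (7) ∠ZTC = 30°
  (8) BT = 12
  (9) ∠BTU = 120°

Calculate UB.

From the given relations: UE = 3·CT = 3·12 = 36.
Step 1: By the law of cosines on triangle ECT: ET² = 8² + 12² − 2·8·12·cos(120°) = 304, so ET = 4·√19.
Step 2: By the law of cosines on triangle UET: UT² = 36² + (4·√19)² − 2·36·4·√19·cos(90°) = 1600, so UT = 40.
Step 3: By the law of cosines on triangle UTB: UB² = 40² + 12² − 2·40·12·cos(120°) = 2224, so UB = 4·√139.

Therefore, the length of UB = 4·√139.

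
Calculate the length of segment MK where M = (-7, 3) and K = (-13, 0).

The horizontal distance is |-13 - -7| = 6 and the vertical distance is |0 - 3| = 3.
By the Pythagorean theorem, d = sqrt(6^2 + 3^2) = sqrt(45) = 3*sqrt(5).

3*sqrt(5)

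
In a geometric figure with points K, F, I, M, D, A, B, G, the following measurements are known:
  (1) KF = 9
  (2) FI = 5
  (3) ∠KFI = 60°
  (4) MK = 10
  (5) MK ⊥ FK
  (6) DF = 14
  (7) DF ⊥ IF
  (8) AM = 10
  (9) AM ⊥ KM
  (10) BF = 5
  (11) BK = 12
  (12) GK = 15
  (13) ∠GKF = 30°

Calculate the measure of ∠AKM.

Step 1: By the law of cosines on triangle KMA: KA² = 10² + 10² − 2·10·10·cos(90°) = 200, so KA = 10·√2.
Step 2: By the inverse law of cosines on triangle AKM: cos(∠AKM) = ((10·√2)² + 10² − 10²) / (2·10·√2·10) = 200/282.84 = 0.7071, so ∠AKM = 45°.

Therefore, the measure of angle ∠AKM = 45°.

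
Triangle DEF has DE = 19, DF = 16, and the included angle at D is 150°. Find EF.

When two sides and the included angle are known, the law of cosines gives the third side.
c^2 = a^2 + b^2 - 2ab cos(C) generalizes the Pythagorean theorem to non-right triangles.
Here: EF^2 = 361 + 256 - 608*(-sqrt(3)/2) = 304*sqrt(3) + 617
EF = sqrt(304*sqrt(3) + 617)

sqrt(304*sqrt(3) + 617)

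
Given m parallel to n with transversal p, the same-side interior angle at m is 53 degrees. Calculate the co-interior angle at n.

Co-interior angles sum to 180: 180 - 53 = 127 degrees.

127 degrees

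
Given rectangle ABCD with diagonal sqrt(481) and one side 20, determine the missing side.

Using the Pythagorean theorem: d^2 = a^2 + b^2
b^2 = d^2 - a^2
b^2 = 481 - 400
b^2 = 81
b = sqrt(81) = 9

9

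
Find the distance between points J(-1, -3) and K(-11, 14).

d = sqrt((-10)^2 + (17)^2) = sqrt(389)

sqrt(389)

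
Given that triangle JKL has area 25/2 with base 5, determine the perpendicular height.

height = 2 * 25/2 / 5 = 5

5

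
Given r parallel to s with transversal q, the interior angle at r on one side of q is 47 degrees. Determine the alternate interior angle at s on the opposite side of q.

Alternate interior angles are equal: 47 degrees.

47 degrees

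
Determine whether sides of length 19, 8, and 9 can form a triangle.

The longest side is 19. The other two sides sum to 8 + 9 = 17.
Since 17 ≤ 19, the two shorter sides cannot reach around to close the triangle.

No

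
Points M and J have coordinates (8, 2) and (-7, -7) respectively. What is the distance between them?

d = sqrt((-15)^2 + (-9)^2) = sqrt(306) = 3*sqrt(34)

3*sqrt(34)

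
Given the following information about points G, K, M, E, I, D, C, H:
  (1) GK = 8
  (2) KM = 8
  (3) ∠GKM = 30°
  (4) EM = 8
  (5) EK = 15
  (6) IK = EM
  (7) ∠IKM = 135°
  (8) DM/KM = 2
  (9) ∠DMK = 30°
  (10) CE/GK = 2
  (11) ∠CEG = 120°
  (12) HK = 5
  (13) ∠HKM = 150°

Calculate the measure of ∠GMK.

Step 1: By the law of cosines on triangle MKG: MG² = 8² + 8² − 2·8·8·cos(30°) = 17.15, so MG ≈ 4.14.
Step 2: By the inverse law of cosines on triangle GMK: cos(∠GMK) = (4.14² + 8² − 8²) / (2·4.14·8) = 17.15/66.26 = 0.2588, so ∠GMK = 75°.

Therefore, the measure of angle ∠GMK = 75°.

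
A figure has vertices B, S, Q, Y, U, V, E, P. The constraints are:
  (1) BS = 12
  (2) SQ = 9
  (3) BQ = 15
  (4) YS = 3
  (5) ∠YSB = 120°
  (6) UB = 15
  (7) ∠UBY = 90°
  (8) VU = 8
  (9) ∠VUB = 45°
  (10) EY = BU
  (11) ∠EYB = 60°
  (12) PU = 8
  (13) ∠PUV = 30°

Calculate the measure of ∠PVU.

Step 1: By the law of cosines on triangle VUP: VP² = 8² + 8² − 2·8·8·cos(30°) = 17.15, so VP ≈ 4.14.
Step 2: By the inverse law of cosines on triangle PVU: cos(∠PVU) = (4.14² + 8² − 8²) / (2·4.14·8) = 17.15/66.26 = 0.2588, so ∠PVU = 75°.

Therefore, the measure of angle ∠PVU = 75°.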